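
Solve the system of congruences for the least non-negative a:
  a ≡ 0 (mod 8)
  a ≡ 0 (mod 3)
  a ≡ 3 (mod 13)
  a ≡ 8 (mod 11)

From a ≡ 0 (mod 8) write a = 0 + 8t. Substituting into a ≡ 0 (mod 3) gives 8t ≡ 0 (mod 3), and since 2⁻¹ ≡ 2 (mod 3), t ≡ 0. Hence a ≡ 0 + 8·0 = 0 (mod 24).
From a ≡ 0 (mod 24) write a = 0 + 24t. Substituting into a ≡ 3 (mod 13) gives 24t ≡ 3 (mod 13), and since 11⁻¹ ≡ 6 (mod 13), t ≡ 5. Hence a ≡ 0 + 24·5 = 120 (mod 312).
From a ≡ 120 (mod 312) write a = 120 + 312t. Substituting into a ≡ 8 (mod 11) gives 312t ≡ 9 (mod 11), and since 4⁻¹ ≡ 3 (mod 11), t ≡ 5. Hence a ≡ 120 + 312·5 = 1680 (mod 3432).

1680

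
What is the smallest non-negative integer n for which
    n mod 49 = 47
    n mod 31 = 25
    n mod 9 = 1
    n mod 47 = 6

Combine the congruences pairwise.
From n ≡ 47 (mod 49) write n = 47 + 49t. Substituting into n ≡ 25 (mod 31) gives 49t ≡ 9 (mod 31), and since 18⁻¹ ≡ 19 (mod 31), t ≡ 16. Hence n ≡ 47 + 49·16 = 831 (mod 1519).
From n ≡ 831 (mod 1519) write n = 831 + 1519t. Substituting into n ≡ 1 (mod 9) gives 1519t ≡ 7 (mod 9), and since 7⁻¹ ≡ 4 (mod 9), t ≡ 1. Hence n ≡ 831 + 1519·1 = 2350 (mod 13671).
From n ≡ 2350 (mod 13671) write n = 2350 + 13671t. Substituting into n ≡ 6 (mod 47) gives 13671t ≡ 6 (mod 47), and since 41⁻¹ ≡ 39 (mod 47), t ≡ 46. Hence n ≡ 2350 + 13671·46 = 631216 (mod 642537).

631216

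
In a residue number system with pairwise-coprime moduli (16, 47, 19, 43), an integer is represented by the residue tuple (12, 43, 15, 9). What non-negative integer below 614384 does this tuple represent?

From x ≡ 12 (mod 16) write x = 12 + 16t. Substituting into x ≡ 43 (mod 47) gives 16t ≡ 31 (mod 47), and since 16⁻¹ ≡ 3 (mod 47), t ≡ 46. Hence x ≡ 12 + 16·46 = 748 (mod 752).
From x ≡ 748 (mod 752) write x = 748 + 752t. Substituting into x ≡ 15 (mod 19) gives 752t ≡ 8 (mod 19), and since 11⁻¹ ≡ 7 (mod 19), t ≡ 18. Hence x ≡ 748 + 752·18 = 14284 (mod 14288).
From x ≡ 14284 (mod 14288) write x = 14284 + 14288t. Substituting into x ≡ 9 (mod 43) gives 14288t ≡ 1 (mod 43), and since 12⁻¹ ≡ 18 (mod 43), t ≡ 18. Hence x ≡ 14284 + 14288·18 = 271468 (mod 614384).

271468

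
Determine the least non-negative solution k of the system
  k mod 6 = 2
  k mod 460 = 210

gcd(6, 460) = 2 and 2 | (210 − 2), so the pair is consistent; merging gives k ≡ 1130 (mod 1380), where 1380 = lcm(6, 460).
The solution is unique modulo lcm(6, 460) = 1380.

1130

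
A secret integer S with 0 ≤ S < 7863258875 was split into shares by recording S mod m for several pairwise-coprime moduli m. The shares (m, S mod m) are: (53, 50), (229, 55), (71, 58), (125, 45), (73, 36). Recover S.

The moduli are pairwise coprime; N = 53·229·71·125·73 = 7863258875.
N/53 = 148363375; 148363375 ≡ 51 (mod 53); 51·26 ≡ 1, so inverse 26.
N/229 = 34337375; 34337375 ≡ 199 (mod 229); 199·145 ≡ 1, so inverse 145.
N/71 = 110750125; 110750125 ≡ 65 (mod 71); 65·59 ≡ 1, so inverse 59.
N/125 = 62906071; 62906071 ≡ 71 (mod 125); 71·81 ≡ 1, so inverse 81.
N/73 = 107715875; 107715875 ≡ 68 (mod 73); 68·29 ≡ 1, so inverse 29.
S ≡ 50·148363375·26 + 55·34337375·145 + 58·110750125·59 + 45·62906071·81 + 36·107715875·29 = 1187447883170.
1187447883170 mod 7863258875 = 95793045.

95793045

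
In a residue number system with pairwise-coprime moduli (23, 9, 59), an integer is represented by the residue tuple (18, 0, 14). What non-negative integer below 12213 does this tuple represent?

From x ≡ 18 (mod 23) write x = 18 + 23t. Substituting into x ≡ 0 (mod 9) gives 23t ≡ 0 (mod 9), and since 5⁻¹ ≡ 2 (mod 9), t ≡ 0. Hence x ≡ 18 + 23·0 = 18 (mod 207).
From x ≡ 18 (mod 207) write x = 18 + 207t. Substituting into x ≡ 14 (mod 59) gives 207t ≡ 55 (mod 59), and since 30⁻¹ ≡ 2 (mod 59), t ≡ 51. Hence x ≡ 18 + 207·51 = 10575 (mod 12213).

10575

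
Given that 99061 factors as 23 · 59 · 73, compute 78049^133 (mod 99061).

Mod 23: 78049 ≡ 10; by Fermat, exponent reduces to 133 mod 22 = 1; 10^1 ≡ 10 (mod 23).
Mod 59: 78049 ≡ 51; by Fermat, exponent reduces to 133 mod 58 = 17; 51^17 ≡ 53 (mod 59).
Mod 73: 78049 ≡ 12; by Fermat, exponent reduces to 133 mod 72 = 61; 12^61 ≡ 23 (mod 73).
Combine by CRT: x ≡ 10 (mod 23), x ≡ 53 (mod 59), x ≡ 23 (mod 73) ⇒ x ≡ 53094 (mod 99061).

53094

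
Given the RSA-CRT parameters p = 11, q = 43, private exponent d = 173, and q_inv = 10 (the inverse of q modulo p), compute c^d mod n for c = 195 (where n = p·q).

d_p = d mod (p−1) = 173 mod 10 = 3; d_q = d mod (q−1) = 5.
m₁ = c^(d_p) mod p: c ≡ 8 (mod 11), and 8^3 mod 11 = 6.
m₂ = c^(d_q) mod q: c ≡ 23 (mod 43), and 23^5 mod 43 = 17.
h = q_inv·(m₁ − m₂) mod p = 10·(6 − 17) mod 11 = 0.
m = m₂ + h·q = 17 + 0·43 = 17.

17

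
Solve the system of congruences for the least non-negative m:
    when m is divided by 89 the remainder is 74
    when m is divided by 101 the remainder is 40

7817

From m ≡ 74 (mod 89) write m = 74 + 89t. Substituting into m ≡ 40 (mod 101) gives 89t ≡ 67 (mod 101), and since 89⁻¹ ≡ 42 (mod 101), t ≡ 87. Hence m ≡ 74 + 89·87 = 7817 (mod 8989).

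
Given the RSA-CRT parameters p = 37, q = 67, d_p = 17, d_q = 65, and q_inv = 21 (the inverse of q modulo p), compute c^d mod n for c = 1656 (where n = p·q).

744

m₁ = c^(d_p) mod p: c ≡ 28 (mod 37), and 28^17 mod 37 = 4.
m₂ = c^(d_q) mod q: c ≡ 48 (mod 67), and 48^65 mod 67 = 7.
h = q_inv·(m₁ − m₂) mod p = 21·(4 − 7) mod 37 = 11.
m = m₂ + h·q = 7 + 11·67 = 744.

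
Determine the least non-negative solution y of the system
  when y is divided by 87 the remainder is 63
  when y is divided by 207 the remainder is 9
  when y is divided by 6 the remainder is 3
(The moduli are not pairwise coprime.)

Combine the congruences pairwise.
gcd(87, 207) = 3 and 3 | (9 − 63), so the pair is consistent; merging gives y ≡ 5805 (mod 6003), where 6003 = lcm(87, 207).
gcd(6003, 6) = 3 and 3 | (3 − 5805), so the pair is consistent; merging gives y ≡ 5805 (mod 12006), where 12006 = lcm(6003, 6).
The solution is unique modulo lcm(87, 207, 6) = 12006.

5805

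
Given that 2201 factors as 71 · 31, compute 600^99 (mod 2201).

2162

Mod 71: 600 ≡ 32; by Fermat, exponent reduces to 99 mod 70 = 29; 32^29 ≡ 32 (mod 71).
Mod 31: 600 ≡ 11; by Fermat, exponent reduces to 99 mod 30 = 9; 11^9 ≡ 23 (mod 31).
Combine by CRT: x ≡ 32 (mod 71), x ≡ 23 (mod 31) ⇒ x ≡ 2162 (mod 2201).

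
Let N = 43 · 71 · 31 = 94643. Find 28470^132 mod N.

Mod 43: 28470 ≡ 4; by Fermat, exponent reduces to 132 mod 42 = 6; 4^6 ≡ 11 (mod 43).
Mod 71: 28470 ≡ 70; by Fermat, exponent reduces to 132 mod 70 = 62; 70^62 ≡ 1 (mod 71).
Mod 31: 28470 ≡ 12; by Fermat, exponent reduces to 132 mod 30 = 12; 12^12 ≡ 4 (mod 31).
Combine by CRT: x ≡ 11 (mod 43), x ≡ 1 (mod 71), x ≡ 4 (mod 31) ⇒ x ≡ 8095 (mod 94643).

8095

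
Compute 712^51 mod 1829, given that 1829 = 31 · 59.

154

Mod 31: 712 ≡ 30; by Fermat, exponent reduces to 51 mod 30 = 21; 30^21 ≡ 30 (mod 31).
Mod 59: 712 ≡ 4; 4^51 ≡ 36 (mod 59).
Combine by CRT: x ≡ 30 (mod 31), x ≡ 36 (mod 59) ⇒ x ≡ 154 (mod 1829).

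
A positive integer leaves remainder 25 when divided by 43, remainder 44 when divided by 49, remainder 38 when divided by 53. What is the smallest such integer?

84520

From a ≡ 25 (mod 43) write a = 25 + 43t. Substituting into a ≡ 44 (mod 49) gives 43t ≡ 19 (mod 49), and since 43⁻¹ ≡ 8 (mod 49), t ≡ 5. Hence a ≡ 25 + 43·5 = 240 (mod 2107).
From a ≡ 240 (mod 2107) write a = 240 + 2107t. Substituting into a ≡ 38 (mod 53) gives 2107t ≡ 10 (mod 53), and since 40⁻¹ ≡ 4 (mod 53), t ≡ 40. Hence a ≡ 240 + 2107·40 = 84520 (mod 111671).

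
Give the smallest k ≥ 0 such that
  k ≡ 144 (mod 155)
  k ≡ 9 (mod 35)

Combine the congruences pairwise.
gcd(155, 35) = 5 and 5 | (9 − 144), so the pair is consistent; merging gives k ≡ 919 (mod 1085), where 1085 = lcm(155, 35).
The solution is unique modulo lcm(155, 35) = 1085.

919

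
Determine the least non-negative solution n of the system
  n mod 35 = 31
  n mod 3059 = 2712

5771

gcd(35, 3059) = 7 and 7 | (2712 − 31), so the pair is consistent; merging gives n ≡ 5771 (mod 15295), where 15295 = lcm(35, 3059).
The solution is unique modulo lcm(35, 3059) = 15295.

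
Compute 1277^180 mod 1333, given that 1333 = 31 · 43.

Mod 31: 1277 ≡ 6; since 30 | 180, by Fermat 6^180 ≡ 1 (mod 31).
Mod 43: 1277 ≡ 30; by Fermat, exponent reduces to 180 mod 42 = 12; 30^12 ≡ 41 (mod 43).
Combine by CRT: x ≡ 1 (mod 31), x ≡ 41 (mod 43) ⇒ x ≡ 342 (mod 1333).

342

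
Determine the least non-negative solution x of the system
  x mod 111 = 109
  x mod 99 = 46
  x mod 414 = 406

Combine the congruences pairwise.
gcd(111, 99) = 3 and 3 | (46 − 109), so the pair is consistent; merging gives x ≡ 442 (mod 3663), where 3663 = lcm(111, 99).
gcd(3663, 414) = 9 and 9 | (406 − 442), so the pair is consistent; merging gives x ≡ 146962 (mod 168498), where 168498 = lcm(3663, 414).
The solution is unique modulo lcm(111, 99, 414) = 168498.

146962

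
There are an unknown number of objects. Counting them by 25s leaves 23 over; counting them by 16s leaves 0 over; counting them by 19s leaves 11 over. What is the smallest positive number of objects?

The moduli are pairwise coprime; M = 25·16·19 = 7600.
M/25 = 304; 304 ≡ 4 (mod 25); 4·19 ≡ 1, so inverse 19.
M/16 = 475; 475 ≡ 11 (mod 16); 11·3 ≡ 1, so inverse 3.
M/19 = 400; 400 ≡ 1 (mod 19), inverse 1.
N ≡ 23·304·19 + 0·475·3 + 11·400·1 = 137248.
137248 mod 7600 = 448.

448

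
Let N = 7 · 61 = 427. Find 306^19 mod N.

Mod 7: 306 ≡ 5; by Fermat, exponent reduces to 19 mod 6 = 1; 5^1 ≡ 5 (mod 7).
Mod 61: 306 ≡ 1; 1^19 ≡ 1 (mod 61).
Combine by CRT: x ≡ 5 (mod 7), x ≡ 1 (mod 61) ⇒ x ≡ 306 (mod 427).

306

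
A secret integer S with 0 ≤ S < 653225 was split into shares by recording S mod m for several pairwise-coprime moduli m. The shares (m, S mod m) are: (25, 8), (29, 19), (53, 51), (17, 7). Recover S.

222333

The moduli are pairwise coprime; N = 25·29·53·17 = 653225.
N/25 = 26129; 26129 ≡ 4 (mod 25); 4·19 ≡ 1, so inverse 19.
N/29 = 22525; 22525 ≡ 21 (mod 29); 21·18 ≡ 1, so inverse 18.
N/53 = 12325; 12325 ≡ 29 (mod 53); 29·11 ≡ 1, so inverse 11.
N/17 = 38425; 38425 ≡ 5 (mod 17); 5·7 ≡ 1, so inverse 7.
S ≡ 8·26129·19 + 19·22525·18 + 51·12325·11 + 7·38425·7 = 20472308.
20472308 mod 653225 = 222333.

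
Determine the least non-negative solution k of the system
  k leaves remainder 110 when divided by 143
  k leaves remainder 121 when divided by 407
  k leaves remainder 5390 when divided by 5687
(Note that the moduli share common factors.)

gcd(143, 407) = 11 and 11 | (121 − 110), so the pair is consistent; merging gives k ≡ 2970 (mod 5291), where 5291 = lcm(143, 407).
gcd(5291, 5687) = 11 and 11 | (5390 − 2970), so the pair is consistent; merging gives k ≡ 2098206 (mod 2735447), where 2735447 = lcm(5291, 5687).
The solution is unique modulo lcm(143, 407, 5687) = 2735447.

2098206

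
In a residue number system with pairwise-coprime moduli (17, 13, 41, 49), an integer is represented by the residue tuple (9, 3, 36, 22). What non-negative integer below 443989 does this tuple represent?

303969

The moduli are pairwise coprime; N = 17·13·41·49 = 443989.
N/17 = 26117; 26117 ≡ 5 (mod 17); 5·7 ≡ 1, so inverse 7.
N/13 = 34153; 34153 ≡ 2 (mod 13); 2·7 ≡ 1, so inverse 7.
N/41 = 10829; 10829 ≡ 5 (mod 41); 5·33 ≡ 1, so inverse 33.
N/49 = 9061; 9061 ≡ 45 (mod 49); 45·12 ≡ 1, so inverse 12.
x ≡ 9·26117·7 + 3·34153·7 + 36·10829·33 + 22·9061·12 = 17619540.
17619540 mod 443989 = 303969.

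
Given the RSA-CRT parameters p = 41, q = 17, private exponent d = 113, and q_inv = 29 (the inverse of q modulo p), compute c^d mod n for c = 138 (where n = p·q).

d_p = d mod (p−1) = 113 mod 40 = 33; d_q = d mod (q−1) = 1.
m₁ = c^(d_p) mod p: c ≡ 15 (mod 41), and 15^33 mod 41 = 35.
m₂ = c^(d_q) mod q: c ≡ 2 (mod 17), and 2^1 mod 17 = 2.
h = q_inv·(m₁ − m₂) mod p = 29·(35 − 2) mod 41 = 14.
m = m₂ + h·q = 2 + 14·17 = 240.

240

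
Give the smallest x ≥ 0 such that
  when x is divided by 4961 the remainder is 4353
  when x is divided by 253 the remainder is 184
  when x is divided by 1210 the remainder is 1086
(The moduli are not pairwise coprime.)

Combine the congruences pairwise.
gcd(4961, 253) = 11 and 11 | (184 − 4353), so the pair is consistent; merging gives x ≡ 73807 (mod 114103), where 114103 = lcm(4961, 253).
gcd(114103, 1210) = 121 and 121 | (1086 − 73807), so the pair is consistent; merging gives x ≡ 416116 (mod 1141030), where 1141030 = lcm(114103, 1210).
The solution is unique modulo lcm(4961, 253, 1210) = 1141030.

416116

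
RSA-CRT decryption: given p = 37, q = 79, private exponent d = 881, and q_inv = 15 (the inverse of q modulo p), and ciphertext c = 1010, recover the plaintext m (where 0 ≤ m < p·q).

d_p = d mod (p−1) = 881 mod 36 = 17; d_q = d mod (q−1) = 23.
m₁ = c^(d_p) mod p: c ≡ 11 (mod 37), and 11^17 mod 37 = 27.
m₂ = c^(d_q) mod q: c ≡ 62 (mod 79), and 62^23 mod 79 = 21.
h = q_inv·(m₁ − m₂) mod p = 15·(27 − 21) mod 37 = 16.
m = m₂ + h·q = 21 + 16·79 = 1285.

1285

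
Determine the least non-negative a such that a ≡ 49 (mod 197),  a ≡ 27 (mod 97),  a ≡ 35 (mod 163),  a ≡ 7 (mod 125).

289735632

The moduli are pairwise coprime; N = 197·97·163·125 = 389345875.
N/197 = 1976375; 1976375 ≡ 71 (mod 197); 71·111 ≡ 1, so inverse 111.
N/97 = 4013875; 4013875 ≡ 15 (mod 97); 15·13 ≡ 1, so inverse 13.
N/163 = 2388625; 2388625 ≡ 23 (mod 163); 23·78 ≡ 1, so inverse 78.
N/125 = 3114767; 3114767 ≡ 17 (mod 125); 17·103 ≡ 1, so inverse 103.
a ≡ 49·1976375·111 + 27·4013875·13 + 35·2388625·78 + 7·3114767·103 = 20925067007.
20925067007 mod 389345875 = 289735632.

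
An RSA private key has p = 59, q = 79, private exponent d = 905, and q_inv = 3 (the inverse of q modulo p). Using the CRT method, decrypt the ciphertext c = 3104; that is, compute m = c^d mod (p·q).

3768

d_p = d mod (p−1) = 905 mod 58 = 35; d_q = d mod (q−1) = 47.
m₁ = c^(d_p) mod p: c ≡ 36 (mod 59), and 36^35 mod 59 = 51.
m₂ = c^(d_q) mod q: c ≡ 23 (mod 79), and 23^47 mod 79 = 55.
h = q_inv·(m₁ − m₂) mod p = 3·(51 − 55) mod 59 = 47.
m = m₂ + h·q = 55 + 47·79 = 3768.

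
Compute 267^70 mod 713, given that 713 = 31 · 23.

397

Mod 31: 267 ≡ 19; by Fermat, exponent reduces to 70 mod 30 = 10; 19^10 ≡ 25 (mod 31).
Mod 23: 267 ≡ 14; by Fermat, exponent reduces to 70 mod 22 = 4; 14^4 ≡ 6 (mod 23).
Combine by CRT: x ≡ 25 (mod 31), x ≡ 6 (mod 23) ⇒ x ≡ 397 (mod 713).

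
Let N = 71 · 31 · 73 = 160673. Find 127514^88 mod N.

91460

Mod 71: 127514 ≡ 69; by Fermat, exponent reduces to 88 mod 70 = 18; 69^18 ≡ 12 (mod 71).
Mod 31: 127514 ≡ 11; by Fermat, exponent reduces to 88 mod 30 = 28; 11^28 ≡ 10 (mod 31).
Mod 73: 127514 ≡ 56; by Fermat, exponent reduces to 88 mod 72 = 16; 56^16 ≡ 64 (mod 73).
Combine by CRT: x ≡ 12 (mod 71), x ≡ 10 (mod 31), x ≡ 64 (mod 73) ⇒ x ≡ 91460 (mod 160673).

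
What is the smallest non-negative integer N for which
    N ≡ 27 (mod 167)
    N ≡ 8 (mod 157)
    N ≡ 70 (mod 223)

From N ≡ 27 (mod 167) write N = 27 + 167t. Substituting into N ≡ 8 (mod 157) gives 167t ≡ 138 (mod 157), and since 10⁻¹ ≡ 110 (mod 157), t ≡ 108. Hence N ≡ 27 + 167·108 = 18063 (mod 26219).
From N ≡ 18063 (mod 26219) write N = 18063 + 26219t. Substituting into N ≡ 70 (mod 223) gives 26219t ≡ 70 (mod 223), and since 128⁻¹ ≡ 169 (mod 223), t ≡ 11. Hence N ≡ 18063 + 26219·11 = 306472 (mod 5846837).

306472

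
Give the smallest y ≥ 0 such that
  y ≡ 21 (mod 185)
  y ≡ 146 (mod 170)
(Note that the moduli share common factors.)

gcd(185, 170) = 5 and 5 | (146 − 21), so the pair is consistent; merging gives y ≡ 5756 (mod 6290), where 6290 = lcm(185, 170).
The solution is unique modulo lcm(185, 170) = 6290.

5756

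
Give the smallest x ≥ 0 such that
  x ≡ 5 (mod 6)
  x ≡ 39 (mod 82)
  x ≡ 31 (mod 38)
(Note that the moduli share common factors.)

Combine the congruences pairwise.
gcd(6, 82) = 2 and 2 | (39 − 5), so the pair is consistent; merging gives x ≡ 203 (mod 246), where 246 = lcm(6, 82).
gcd(246, 38) = 2 and 2 | (31 − 203), so the pair is consistent; merging gives x ≡ 449 (mod 4674), where 4674 = lcm(246, 38).
The solution is unique modulo lcm(6, 82, 38) = 4674.

449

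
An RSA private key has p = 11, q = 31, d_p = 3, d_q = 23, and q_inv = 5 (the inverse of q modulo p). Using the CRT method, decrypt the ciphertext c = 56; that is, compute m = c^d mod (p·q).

67

m₁ = c^(d_p) mod p: c ≡ 1 (mod 11), and 1^3 mod 11 = 1.
m₂ = c^(d_q) mod q: c ≡ 25 (mod 31), and 25^23 mod 31 = 5.
h = q_inv·(m₁ − m₂) mod p = 5·(1 − 5) mod 11 = 2.
m = m₂ + h·q = 5 + 2·31 = 67.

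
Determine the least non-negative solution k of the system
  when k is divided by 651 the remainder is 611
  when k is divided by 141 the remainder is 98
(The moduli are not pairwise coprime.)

22094

gcd(651, 141) = 3 and 3 | (98 − 611), so the pair is consistent; merging gives k ≡ 22094 (mod 30597), where 30597 = lcm(651, 141).
The solution is unique modulo lcm(651, 141) = 30597.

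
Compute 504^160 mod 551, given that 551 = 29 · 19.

194

Mod 29: 504 ≡ 11; by Fermat, exponent reduces to 160 mod 28 = 20; 11^20 ≡ 20 (mod 29).
Mod 19: 504 ≡ 10; by Fermat, exponent reduces to 160 mod 18 = 16; 10^16 ≡ 4 (mod 19).
Combine by CRT: x ≡ 20 (mod 29), x ≡ 4 (mod 19) ⇒ x ≡ 194 (mod 551).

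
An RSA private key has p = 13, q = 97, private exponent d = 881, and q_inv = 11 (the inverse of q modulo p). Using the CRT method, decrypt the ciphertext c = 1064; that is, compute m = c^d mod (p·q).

787

d_p = d mod (p−1) = 881 mod 12 = 5; d_q = d mod (q−1) = 17.
m₁ = c^(d_p) mod p: c ≡ 11 (mod 13), and 11^5 mod 13 = 7.
m₂ = c^(d_q) mod q: c ≡ 94 (mod 97), and 94^17 mod 97 = 11.
h = q_inv·(m₁ − m₂) mod p = 11·(7 − 11) mod 13 = 8.
m = m₂ + h·q = 11 + 8·97 = 787.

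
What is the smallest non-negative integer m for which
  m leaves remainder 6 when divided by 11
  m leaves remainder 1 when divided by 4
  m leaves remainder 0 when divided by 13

325

The moduli are pairwise coprime; N = 11·4·13 = 572.
N/11 = 52; 52 ≡ 8 (mod 11); 8·7 ≡ 1, so inverse 7.
N/4 = 143; 143 ≡ 3 (mod 4); 3·3 ≡ 1, so inverse 3.
N/13 = 44; 44 ≡ 5 (mod 13); 5·8 ≡ 1, so inverse 8.
m ≡ 6·52·7 + 1·143·3 + 0·44·8 = 2613.
2613 mod 572 = 325.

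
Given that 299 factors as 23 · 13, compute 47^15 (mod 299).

70

Mod 23: 47 ≡ 1; 1^15 ≡ 1 (mod 23).
Mod 13: 47 ≡ 8; by Fermat, exponent reduces to 15 mod 12 = 3; 8^3 ≡ 5 (mod 13).
Combine by CRT: x ≡ 1 (mod 23), x ≡ 5 (mod 13) ⇒ x ≡ 70 (mod 299).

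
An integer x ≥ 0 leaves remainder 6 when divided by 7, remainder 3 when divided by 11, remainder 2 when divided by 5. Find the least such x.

377

The moduli are pairwise coprime; N = 7·11·5 = 385.
N/7 = 55; 55 ≡ 6 (mod 7); 6·6 ≡ 1, so inverse 6.
N/11 = 35; 35 ≡ 2 (mod 11); 2·6 ≡ 1, so inverse 6.
N/5 = 77; 77 ≡ 2 (mod 5); 2·3 ≡ 1, so inverse 3.
x ≡ 6·55·6 + 3·35·6 + 2·77·3 = 3072.
3072 mod 385 = 377.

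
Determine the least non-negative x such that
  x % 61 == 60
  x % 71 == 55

2256

Combine the congruences pairwise.
From x ≡ 60 (mod 61) write x = 60 + 61t. Substituting into x ≡ 55 (mod 71) gives 61t ≡ 66 (mod 71), and since 61⁻¹ ≡ 7 (mod 71), t ≡ 36. Hence x ≡ 60 + 61·36 = 2256 (mod 4331).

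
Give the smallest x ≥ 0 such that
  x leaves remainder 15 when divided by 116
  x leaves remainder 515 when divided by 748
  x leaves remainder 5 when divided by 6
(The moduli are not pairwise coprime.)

Combine the congruences pairwise.
gcd(116, 748) = 4 and 4 | (515 − 15), so the pair is consistent; merging gives x ≡ 5003 (mod 21692), where 21692 = lcm(116, 748).
gcd(21692, 6) = 2 and 2 | (5 − 5003), so the pair is consistent; merging gives x ≡ 5003 (mod 65076), where 65076 = lcm(21692, 6).
The solution is unique modulo lcm(116, 748, 6) = 65076.

5003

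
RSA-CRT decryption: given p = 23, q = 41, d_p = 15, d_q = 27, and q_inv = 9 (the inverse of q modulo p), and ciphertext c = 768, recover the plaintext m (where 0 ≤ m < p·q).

m₁ = c^(d_p) mod p: c ≡ 9 (mod 23), and 9^15 mod 23 = 6.
m₂ = c^(d_q) mod q: c ≡ 30 (mod 41), and 30^27 mod 41 = 35.
h = q_inv·(m₁ − m₂) mod p = 9·(6 − 35) mod 23 = 15.
m = m₂ + h·q = 35 + 15·41 = 650.

650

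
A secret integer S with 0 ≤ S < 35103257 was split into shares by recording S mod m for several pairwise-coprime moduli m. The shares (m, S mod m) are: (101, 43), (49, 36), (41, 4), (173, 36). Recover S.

25676869

Combine the congruences pairwise.
From S ≡ 43 (mod 101) write S = 43 + 101t. Substituting into S ≡ 36 (mod 49) gives 101t ≡ 42 (mod 49), and since 3⁻¹ ≡ 33 (mod 49), t ≡ 14. Hence S ≡ 43 + 101·14 = 1457 (mod 4949).
From S ≡ 1457 (mod 4949) write S = 1457 + 4949t. Substituting into S ≡ 4 (mod 41) gives 4949t ≡ 23 (mod 41), and since 29⁻¹ ≡ 17 (mod 41), t ≡ 22. Hence S ≡ 1457 + 4949·22 = 110335 (mod 202909).
From S ≡ 110335 (mod 202909) write S = 110335 + 202909t. Substituting into S ≡ 36 (mod 173) gives 202909t ≡ 75 (mod 173), and since 153⁻¹ ≡ 147 (mod 173), t ≡ 126. Hence S ≡ 110335 + 202909·126 = 25676869 (mod 35103257).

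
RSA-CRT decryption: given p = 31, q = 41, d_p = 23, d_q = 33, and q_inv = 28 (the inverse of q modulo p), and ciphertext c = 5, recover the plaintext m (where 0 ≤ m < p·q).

m₁ = c^(d_p) mod p: c ≡ 5 (mod 31), and 5^23 mod 31 = 25.
m₂ = c^(d_q) mod q: c ≡ 5 (mod 41), and 5^33 mod 41 = 39.
h = q_inv·(m₁ − m₂) mod p = 28·(25 − 39) mod 31 = 11.
m = m₂ + h·q = 39 + 11·41 = 490.

490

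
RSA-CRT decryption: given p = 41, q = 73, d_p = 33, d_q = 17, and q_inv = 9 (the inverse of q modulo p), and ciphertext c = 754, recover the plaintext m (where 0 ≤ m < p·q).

1390

m₁ = c^(d_p) mod p: c ≡ 16 (mod 41), and 16^33 mod 41 = 37.
m₂ = c^(d_q) mod q: c ≡ 24 (mod 73), and 24^17 mod 73 = 3.
h = q_inv·(m₁ − m₂) mod p = 9·(37 − 3) mod 41 = 19.
m = m₂ + h·q = 3 + 19·73 = 1390.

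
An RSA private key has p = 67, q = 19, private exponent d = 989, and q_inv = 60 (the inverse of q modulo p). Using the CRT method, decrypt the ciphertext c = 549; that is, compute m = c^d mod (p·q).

d_p = d mod (p−1) = 989 mod 66 = 65; d_q = d mod (q−1) = 17.
m₁ = c^(d_p) mod p: c ≡ 13 (mod 67), and 13^65 mod 67 = 31.
m₂ = c^(d_q) mod q: c ≡ 17 (mod 19), and 17^17 mod 19 = 9.
h = q_inv·(m₁ − m₂) mod p = 60·(31 − 9) mod 67 = 47.
m = m₂ + h·q = 9 + 47·19 = 902.

902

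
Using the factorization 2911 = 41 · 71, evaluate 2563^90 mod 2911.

2664

Mod 41: 2563 ≡ 21; by Fermat, exponent reduces to 90 mod 40 = 10; 21^10 ≡ 40 (mod 41).
Mod 71: 2563 ≡ 7; by Fermat, exponent reduces to 90 mod 70 = 20; 7^20 ≡ 37 (mod 71).
Combine by CRT: x ≡ 40 (mod 41), x ≡ 37 (mod 71) ⇒ x ≡ 2664 (mod 2911).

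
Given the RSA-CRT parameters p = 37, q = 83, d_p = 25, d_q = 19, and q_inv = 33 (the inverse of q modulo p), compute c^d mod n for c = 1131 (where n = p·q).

m₁ = c^(d_p) mod p: c ≡ 21 (mod 37), and 21^25 mod 37 = 25.
m₂ = c^(d_q) mod q: c ≡ 52 (mod 83), and 52^19 mod 83 = 22.
h = q_inv·(m₁ − m₂) mod p = 33·(25 − 22) mod 37 = 25.
m = m₂ + h·q = 22 + 25·83 = 2097.

2097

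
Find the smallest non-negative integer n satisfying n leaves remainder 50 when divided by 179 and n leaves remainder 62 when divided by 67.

From n ≡ 50 (mod 179) write n = 50 + 179t. Substituting into n ≡ 62 (mod 67) gives 179t ≡ 12 (mod 67), and since 45⁻¹ ≡ 3 (mod 67), t ≡ 36. Hence n ≡ 50 + 179·36 = 6494 (mod 11993).

6494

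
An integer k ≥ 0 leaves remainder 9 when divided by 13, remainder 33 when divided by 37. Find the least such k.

477

From k ≡ 9 (mod 13) write k = 9 + 13t. Substituting into k ≡ 33 (mod 37) gives 13t ≡ 24 (mod 37), and since 13⁻¹ ≡ 20 (mod 37), t ≡ 36. Hence k ≡ 9 + 13·36 = 477 (mod 481).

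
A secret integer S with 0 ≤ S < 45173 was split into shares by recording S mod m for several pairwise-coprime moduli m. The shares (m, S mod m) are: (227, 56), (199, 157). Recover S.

21848

From S ≡ 56 (mod 227) write S = 56 + 227t. Substituting into S ≡ 157 (mod 199) gives 227t ≡ 101 (mod 199), and since 28⁻¹ ≡ 64 (mod 199), t ≡ 96. Hence S ≡ 56 + 227·96 = 21848 (mod 45173).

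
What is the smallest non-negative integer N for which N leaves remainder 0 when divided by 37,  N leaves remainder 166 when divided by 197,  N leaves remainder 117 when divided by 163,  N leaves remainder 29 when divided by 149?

131905259

The moduli are pairwise coprime; M = 37·197·163·149 = 177027943.
M/37 = 4784539; 4784539 ≡ 32 (mod 37); 32·22 ≡ 1, so inverse 22.
M/197 = 898619; 898619 ≡ 102 (mod 197); 102·141 ≡ 1, so inverse 141.
M/163 = 1086061; 1086061 ≡ 155 (mod 163); 155·61 ≡ 1, so inverse 61.
M/149 = 1188107; 1188107 ≡ 130 (mod 149); 130·47 ≡ 1, so inverse 47.
N ≡ 0·4784539·22 + 166·898619·141 + 117·1086061·61 + 29·1188107·47 = 30403683512.
30403683512 mod 177027943 = 131905259.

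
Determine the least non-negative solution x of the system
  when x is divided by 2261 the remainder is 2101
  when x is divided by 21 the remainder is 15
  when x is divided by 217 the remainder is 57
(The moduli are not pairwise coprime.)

140022

gcd(2261, 21) = 7 and 7 | (15 − 2101), so the pair is consistent; merging gives x ≡ 4362 (mod 6783), where 6783 = lcm(2261, 21).
gcd(6783, 217) = 7 and 7 | (57 − 4362), so the pair is consistent; merging gives x ≡ 140022 (mod 210273), where 210273 = lcm(6783, 217).
The solution is unique modulo lcm(2261, 21, 217) = 210273.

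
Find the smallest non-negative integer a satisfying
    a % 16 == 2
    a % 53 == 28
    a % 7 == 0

From a ≡ 2 (mod 16) write a = 2 + 16t. Substituting into a ≡ 28 (mod 53) gives 16t ≡ 26 (mod 53), and since 16⁻¹ ≡ 10 (mod 53), t ≡ 48. Hence a ≡ 2 + 16·48 = 770 (mod 848).
From a ≡ 770 (mod 848) write a = 770 + 848t. Substituting into a ≡ 0 (mod 7) gives 848t ≡ 0 (mod 7), and since 1⁻¹ ≡ 1 (mod 7), t ≡ 0. Hence a ≡ 770 + 848·0 = 770 (mod 5936).

770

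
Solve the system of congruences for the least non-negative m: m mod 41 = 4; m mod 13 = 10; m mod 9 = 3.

660

From m ≡ 4 (mod 41) write m = 4 + 41t. Substituting into m ≡ 10 (mod 13) gives 41t ≡ 6 (mod 13), and since 2⁻¹ ≡ 7 (mod 13), t ≡ 3. Hence m ≡ 4 + 41·3 = 127 (mod 533).
From m ≡ 127 (mod 533) write m = 127 + 533t. Substituting into m ≡ 3 (mod 9) gives 533t ≡ 2 (mod 9), and since 2⁻¹ ≡ 5 (mod 9), t ≡ 1. Hence m ≡ 127 + 533·1 = 660 (mod 4797).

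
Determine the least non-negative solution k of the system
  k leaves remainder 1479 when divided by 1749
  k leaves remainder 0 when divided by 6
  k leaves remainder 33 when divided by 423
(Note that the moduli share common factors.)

gcd(1749, 6) = 3 and 3 | (0 − 1479), so the pair is consistent; merging gives k ≡ 3228 (mod 3498), where 3498 = lcm(1749, 6).
gcd(3498, 423) = 3 and 3 | (33 − 3228), so the pair is consistent; merging gives k ≡ 307554 (mod 493218), where 493218 = lcm(3498, 423).
The solution is unique modulo lcm(1749, 6, 423) = 493218.

307554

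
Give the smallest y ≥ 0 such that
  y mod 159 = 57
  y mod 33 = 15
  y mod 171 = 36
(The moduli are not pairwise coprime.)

11664

gcd(159, 33) = 3 and 3 | (15 − 57), so the pair is consistent; merging gives y ≡ 1170 (mod 1749), where 1749 = lcm(159, 33).
gcd(1749, 171) = 3 and 3 | (36 − 1170), so the pair is consistent; merging gives y ≡ 11664 (mod 99693), where 99693 = lcm(1749, 171).
The solution is unique modulo lcm(159, 33, 171) = 99693.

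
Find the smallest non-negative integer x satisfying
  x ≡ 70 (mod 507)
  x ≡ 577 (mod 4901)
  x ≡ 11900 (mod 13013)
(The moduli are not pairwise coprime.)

gcd(507, 4901) = 169 and 169 | (577 − 70), so the pair is consistent; merging gives x ≡ 577 (mod 14703), where 14703 = lcm(507, 4901).
gcd(14703, 13013) = 169 and 169 | (11900 − 577), so the pair is consistent; merging gives x ≡ 1118005 (mod 1132131), where 1132131 = lcm(14703, 13013).
The solution is unique modulo lcm(507, 4901, 13013) = 1132131.

1118005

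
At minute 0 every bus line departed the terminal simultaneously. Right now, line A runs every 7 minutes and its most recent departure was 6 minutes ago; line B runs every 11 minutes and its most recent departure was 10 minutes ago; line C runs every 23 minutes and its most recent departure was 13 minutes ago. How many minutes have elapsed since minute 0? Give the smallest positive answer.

The moduli are pairwise coprime; N = 7·11·23 = 1771.
N/7 = 253; 253 ≡ 1 (mod 7), inverse 1.
N/11 = 161; 161 ≡ 7 (mod 11); 7·8 ≡ 1, so inverse 8.
N/23 = 77; 77 ≡ 8 (mod 23); 8·3 ≡ 1, so inverse 3.
t ≡ 6·253·1 + 10·161·8 + 13·77·3 = 17401.
17401 mod 1771 = 1462.

1462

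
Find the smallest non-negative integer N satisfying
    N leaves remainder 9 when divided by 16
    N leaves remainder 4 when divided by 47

From N ≡ 9 (mod 16) write N = 9 + 16t. Substituting into N ≡ 4 (mod 47) gives 16t ≡ 42 (mod 47), and since 16⁻¹ ≡ 3 (mod 47), t ≡ 32. Hence N ≡ 9 + 16·32 = 521 (mod 752).

521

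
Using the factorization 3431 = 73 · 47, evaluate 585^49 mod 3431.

2775

Mod 73: 585 ≡ 1; 1^49 ≡ 1 (mod 73).
Mod 47: 585 ≡ 21; by Fermat, exponent reduces to 49 mod 46 = 3; 21^3 ≡ 2 (mod 47).
Combine by CRT: x ≡ 1 (mod 73), x ≡ 2 (mod 47) ⇒ x ≡ 2775 (mod 3431).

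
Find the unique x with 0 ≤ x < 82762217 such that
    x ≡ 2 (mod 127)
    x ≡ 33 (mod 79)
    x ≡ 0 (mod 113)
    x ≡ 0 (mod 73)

The moduli are pairwise coprime; N = 127·79·113·73 = 82762217.
N/127 = 651671; 651671 ≡ 34 (mod 127); 34·71 ≡ 1, so inverse 71.
N/79 = 1047623; 1047623 ≡ 4 (mod 79); 4·20 ≡ 1, so inverse 20.
N/113 = 732409; 732409 ≡ 56 (mod 113); 56·111 ≡ 1, so inverse 111.
N/73 = 1133729; 1133729 ≡ 39 (mod 73); 39·15 ≡ 1, so inverse 15.
x ≡ 2·651671·71 + 33·1047623·20 + 0·732409·111 + 0·1133729·15 = 783968462.
783968462 mod 82762217 = 39108509.

39108509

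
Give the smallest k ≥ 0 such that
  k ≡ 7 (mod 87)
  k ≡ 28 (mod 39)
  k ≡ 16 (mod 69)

19060

gcd(87, 39) = 3 and 3 | (28 − 7), so the pair is consistent; merging gives k ≡ 964 (mod 1131), where 1131 = lcm(87, 39).
gcd(1131, 69) = 3 and 3 | (16 − 964), so the pair is consistent; merging gives k ≡ 19060 (mod 26013), where 26013 = lcm(1131, 69).
The solution is unique modulo lcm(87, 39, 69) = 26013.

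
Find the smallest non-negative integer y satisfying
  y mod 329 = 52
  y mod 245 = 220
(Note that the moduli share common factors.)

710

gcd(329, 245) = 7 and 7 | (220 − 52), so the pair is consistent; merging gives y ≡ 710 (mod 11515), where 11515 = lcm(329, 245).
The solution is unique modulo lcm(329, 245) = 11515.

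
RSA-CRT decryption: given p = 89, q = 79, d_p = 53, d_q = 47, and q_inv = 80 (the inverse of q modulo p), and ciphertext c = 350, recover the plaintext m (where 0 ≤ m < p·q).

5299

m₁ = c^(d_p) mod p: c ≡ 83 (mod 89), and 83^53 mod 89 = 48.
m₂ = c^(d_q) mod q: c ≡ 34 (mod 79), and 34^47 mod 79 = 6.
h = q_inv·(m₁ − m₂) mod p = 80·(48 − 6) mod 89 = 67.
m = m₂ + h·q = 6 + 67·79 = 5299.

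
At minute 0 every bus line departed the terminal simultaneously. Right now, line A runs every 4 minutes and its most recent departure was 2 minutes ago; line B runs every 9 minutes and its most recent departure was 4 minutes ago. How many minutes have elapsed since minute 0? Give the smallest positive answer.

From t ≡ 2 (mod 4) write t = 2 + 4s. Substituting into t ≡ 4 (mod 9) gives 4s ≡ 2 (mod 9), and since 4⁻¹ ≡ 7 (mod 9), s ≡ 5. Hence t ≡ 2 + 4·5 = 22 (mod 36).

22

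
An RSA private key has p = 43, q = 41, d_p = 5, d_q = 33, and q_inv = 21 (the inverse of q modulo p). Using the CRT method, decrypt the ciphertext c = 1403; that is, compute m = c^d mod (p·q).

m₁ = c^(d_p) mod p: c ≡ 27 (mod 43), and 27^5 mod 43 = 22.
m₂ = c^(d_q) mod q: c ≡ 9 (mod 41), and 9^33 mod 41 = 9.
h = q_inv·(m₁ − m₂) mod p = 21·(22 − 9) mod 43 = 15.
m = m₂ + h·q = 9 + 15·41 = 624.

624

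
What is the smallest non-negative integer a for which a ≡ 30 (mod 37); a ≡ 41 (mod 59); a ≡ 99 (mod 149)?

The moduli are pairwise coprime; N = 37·59·149 = 325267.
N/37 = 8791; 8791 ≡ 22 (mod 37); 22·32 ≡ 1, so inverse 32.
N/59 = 5513; 5513 ≡ 26 (mod 59); 26·25 ≡ 1, so inverse 25.
N/149 = 2183; 2183 ≡ 97 (mod 149); 97·106 ≡ 1, so inverse 106.
a ≡ 30·8791·32 + 41·5513·25 + 99·2183·106 = 36998587.
36998587 mod 325267 = 243416.

243416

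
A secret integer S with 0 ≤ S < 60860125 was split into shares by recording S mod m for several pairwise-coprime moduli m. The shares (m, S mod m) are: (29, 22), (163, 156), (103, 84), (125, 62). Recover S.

15939437

The moduli are pairwise coprime; N = 29·163·103·125 = 60860125.
N/29 = 2098625; 2098625 ≡ 11 (mod 29); 11·8 ≡ 1, so inverse 8.
N/163 = 373375; 373375 ≡ 105 (mod 163); 105·59 ≡ 1, so inverse 59.
N/103 = 590875; 590875 ≡ 67 (mod 103); 67·20 ≡ 1, so inverse 20.
N/125 = 486881; 486881 ≡ 6 (mod 125); 6·21 ≡ 1, so inverse 21.
S ≡ 22·2098625·8 + 156·373375·59 + 84·590875·20 + 62·486881·21 = 5432490562.
5432490562 mod 60860125 = 15939437.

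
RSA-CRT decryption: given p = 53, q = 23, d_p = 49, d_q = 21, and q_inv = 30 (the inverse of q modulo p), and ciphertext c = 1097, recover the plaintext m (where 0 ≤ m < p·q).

749

m₁ = c^(d_p) mod p: c ≡ 37 (mod 53), and 37^49 mod 53 = 7.
m₂ = c^(d_q) mod q: c ≡ 16 (mod 23), and 16^21 mod 23 = 13.
h = q_inv·(m₁ − m₂) mod p = 30·(7 − 13) mod 53 = 32.
m = m₂ + h·q = 13 + 32·23 = 749.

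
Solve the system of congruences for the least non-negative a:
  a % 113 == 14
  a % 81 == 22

Combine the congruences pairwise.
From a ≡ 14 (mod 113) write a = 14 + 113t. Substituting into a ≡ 22 (mod 81) gives 113t ≡ 8 (mod 81), and since 32⁻¹ ≡ 38 (mod 81), t ≡ 61. Hence a ≡ 14 + 113·61 = 6907 (mod 9153).

6907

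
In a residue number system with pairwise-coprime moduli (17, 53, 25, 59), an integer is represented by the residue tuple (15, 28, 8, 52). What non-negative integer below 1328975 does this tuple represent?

The moduli are pairwise coprime; N = 17·53·25·59 = 1328975.
N/17 = 78175; 78175 ≡ 9 (mod 17); 9·2 ≡ 1, so inverse 2.
N/53 = 25075; 25075 ≡ 6 (mod 53); 6·9 ≡ 1, so inverse 9.
N/25 = 53159; 53159 ≡ 9 (mod 25); 9·14 ≡ 1, so inverse 14.
N/59 = 22525; 22525 ≡ 46 (mod 59); 46·9 ≡ 1, so inverse 9.
x ≡ 15·78175·2 + 28·25075·9 + 8·53159·14 + 52·22525·9 = 25159658.
25159658 mod 1328975 = 1238108.

1238108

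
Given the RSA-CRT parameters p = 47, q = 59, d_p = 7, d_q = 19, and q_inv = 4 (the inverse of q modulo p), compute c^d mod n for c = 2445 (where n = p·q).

m₁ = c^(d_p) mod p: c ≡ 1 (mod 47), and 1^7 mod 47 = 1.
m₂ = c^(d_q) mod q: c ≡ 26 (mod 59), and 26^19 mod 59 = 16.
h = q_inv·(m₁ − m₂) mod p = 4·(1 − 16) mod 47 = 34.
m = m₂ + h·q = 16 + 34·59 = 2022.

2022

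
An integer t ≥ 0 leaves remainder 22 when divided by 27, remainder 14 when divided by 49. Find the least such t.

From t ≡ 22 (mod 27) write t = 22 + 27s. Substituting into t ≡ 14 (mod 49) gives 27s ≡ 41 (mod 49), and since 27⁻¹ ≡ 20 (mod 49), s ≡ 36. Hence t ≡ 22 + 27·36 = 994 (mod 1323).

994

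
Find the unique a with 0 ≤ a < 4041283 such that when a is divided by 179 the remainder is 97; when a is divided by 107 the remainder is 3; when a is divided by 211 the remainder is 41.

1124038

The moduli are pairwise coprime; N = 179·107·211 = 4041283.
N/179 = 22577; 22577 ≡ 23 (mod 179); 23·109 ≡ 1, so inverse 109.
N/107 = 37769; 37769 ≡ 105 (mod 107); 105·53 ≡ 1, so inverse 53.
N/211 = 19153; 19153 ≡ 163 (mod 211); 163·189 ≡ 1, so inverse 189.
a ≡ 97·22577·109 + 3·37769·53 + 41·19153·189 = 393128489.
393128489 mod 4041283 = 1124038.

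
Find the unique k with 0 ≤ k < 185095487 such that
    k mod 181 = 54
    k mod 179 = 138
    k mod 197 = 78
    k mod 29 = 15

120823527

The moduli are pairwise coprime; N = 181·179·197·29 = 185095487.
N/181 = 1022627; 1022627 ≡ 158 (mod 181); 158·118 ≡ 1, so inverse 118.
N/179 = 1034053; 1034053 ≡ 149 (mod 179); 149·173 ≡ 1, so inverse 173.
N/197 = 939571; 939571 ≡ 78 (mod 197); 78·48 ≡ 1, so inverse 48.
N/29 = 6382603; 6382603 ≡ 22 (mod 29); 22·4 ≡ 1, so inverse 4.
k ≡ 54·1022627·118 + 138·1034053·173 + 78·939571·48 + 15·6382603·4 = 35103870570.
35103870570 mod 185095487 = 120823527.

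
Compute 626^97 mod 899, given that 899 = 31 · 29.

626

Mod 31: 626 ≡ 6; by Fermat, exponent reduces to 97 mod 30 = 7; 6^7 ≡ 6 (mod 31).
Mod 29: 626 ≡ 17; by Fermat, exponent reduces to 97 mod 28 = 13; 17^13 ≡ 17 (mod 29).
Combine by CRT: x ≡ 6 (mod 31), x ≡ 17 (mod 29) ⇒ x ≡ 626 (mod 899).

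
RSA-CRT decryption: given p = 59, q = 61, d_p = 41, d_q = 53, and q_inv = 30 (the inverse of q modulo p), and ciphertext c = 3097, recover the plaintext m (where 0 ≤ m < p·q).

m₁ = c^(d_p) mod p: c ≡ 29 (mod 59), and 29^41 mod 59 = 26.
m₂ = c^(d_q) mod q: c ≡ 47 (mod 61), and 47^53 mod 61 = 13.
h = q_inv·(m₁ − m₂) mod p = 30·(26 − 13) mod 59 = 36.
m = m₂ + h·q = 13 + 36·61 = 2209.

2209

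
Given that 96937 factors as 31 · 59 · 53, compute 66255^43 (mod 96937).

Mod 31: 66255 ≡ 8; by Fermat, exponent reduces to 43 mod 30 = 13; 8^13 ≡ 16 (mod 31).
Mod 59: 66255 ≡ 57; 57^43 ≡ 41 (mod 59).
Mod 53: 66255 ≡ 5; 5^43 ≡ 41 (mod 53).
Combine by CRT: x ≡ 16 (mod 31), x ≡ 41 (mod 59), x ≡ 41 (mod 53) ⇒ x ≡ 43819 (mod 96937).

43819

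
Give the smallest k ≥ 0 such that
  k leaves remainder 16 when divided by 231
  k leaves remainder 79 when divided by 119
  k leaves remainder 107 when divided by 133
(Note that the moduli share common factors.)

Combine the congruences pairwise.
gcd(231, 119) = 7 and 7 | (79 − 16), so the pair is consistent; merging gives k ≡ 1864 (mod 3927), where 3927 = lcm(231, 119).
gcd(3927, 133) = 7 and 7 | (107 − 1864), so the pair is consistent; merging gives k ≡ 45061 (mod 74613), where 74613 = lcm(3927, 133).
The solution is unique modulo lcm(231, 119, 133) = 74613.

45061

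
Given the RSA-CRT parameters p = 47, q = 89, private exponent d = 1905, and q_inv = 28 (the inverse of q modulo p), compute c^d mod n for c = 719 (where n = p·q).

d_p = d mod (p−1) = 1905 mod 46 = 19; d_q = d mod (q−1) = 57.
m₁ = c^(d_p) mod p: c ≡ 14 (mod 47), and 14^19 mod 47 = 36.
m₂ = c^(d_q) mod q: c ≡ 7 (mod 89), and 7^57 mod 89 = 56.
h = q_inv·(m₁ − m₂) mod p = 28·(36 − 56) mod 47 = 4.
m = m₂ + h·q = 56 + 4·89 = 412.

412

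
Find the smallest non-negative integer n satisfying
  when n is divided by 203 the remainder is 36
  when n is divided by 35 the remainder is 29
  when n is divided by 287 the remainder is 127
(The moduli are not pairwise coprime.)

gcd(203, 35) = 7 and 7 | (29 − 36), so the pair is consistent; merging gives n ≡ 239 (mod 1015), where 1015 = lcm(203, 35).
gcd(1015, 287) = 7 and 7 | (127 − 239), so the pair is consistent; merging gives n ≡ 3284 (mod 41615), where 41615 = lcm(1015, 287).
The solution is unique modulo lcm(203, 35, 287) = 41615.

3284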